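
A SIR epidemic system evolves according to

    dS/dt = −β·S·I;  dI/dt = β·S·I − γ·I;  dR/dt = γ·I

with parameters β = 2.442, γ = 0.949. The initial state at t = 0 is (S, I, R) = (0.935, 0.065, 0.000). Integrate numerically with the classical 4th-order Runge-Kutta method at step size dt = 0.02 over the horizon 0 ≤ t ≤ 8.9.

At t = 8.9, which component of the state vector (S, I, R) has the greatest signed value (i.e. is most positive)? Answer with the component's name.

t=0.000: state=(0.935, 0.065, 0.000)
step 1 (dt=0.02): k1=(-0.148, 0.087, 0.062), k2=(-0.150, 0.088, 0.063), k3=(-0.150, 0.088, 0.063), k4=(-0.152, 0.089, 0.063); state += dt/6·(k1+2k2+2k3+k4)
t=0.020: state=(0.932, 0.067, 0.001)
t=0.040: state=(0.929, 0.069, 0.003)
t=0.060: state=(0.926, 0.070, 0.004)
continuing one RK4 step at a time; state shown every 25 steps (Δt=0.5):
t=0.500: state=(0.837, 0.120, 0.043)
t=1.000: state=(0.693, 0.191, 0.116)
t=1.500: state=(0.528, 0.250, 0.222)
t=2.000: state=(0.383, 0.270, 0.347)
t=2.500: state=(0.278, 0.250, 0.472)
t=3.000: state=(0.209, 0.209, 0.582)
t=3.500: state=(0.167, 0.163, 0.670)
t=4.000: state=(0.140, 0.122, 0.737)
t=4.500: state=(0.123, 0.089, 0.787)
t=5.000: state=(0.112, 0.064, 0.823)
t=5.500: state=(0.105, 0.046, 0.849)
t=6.000: state=(0.100, 0.032, 0.868)
t=6.500: state=(0.097, 0.023, 0.880)
t=7.000: state=(0.095, 0.016, 0.889)
t=7.500: state=(0.093, 0.011, 0.896)
t=8.000: state=(0.092, 0.008, 0.900)
t=8.500: state=(0.092, 0.005, 0.903)
t=8.900: state=(0.091, 0.004, 0.905)
compare at T: S=0.091, I=0.004, R=0.905

largest component: R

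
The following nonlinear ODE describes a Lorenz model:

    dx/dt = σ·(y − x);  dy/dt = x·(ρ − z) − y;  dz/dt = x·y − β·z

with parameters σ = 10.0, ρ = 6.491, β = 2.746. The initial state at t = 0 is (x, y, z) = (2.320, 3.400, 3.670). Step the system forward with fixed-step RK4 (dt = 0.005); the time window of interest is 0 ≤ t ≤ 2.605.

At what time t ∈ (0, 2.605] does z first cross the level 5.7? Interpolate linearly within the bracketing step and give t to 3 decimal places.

t=0.000: state=(2.320, 3.400, 3.670)
step 1 (dt=0.005): k1=(10.800, 3.145, -2.190), k2=(10.609, 3.226, -2.065), k3=(10.615, 3.224, -2.067), k4=(10.430, 3.303, -1.943); state += dt/6·(k1+2k2+2k3+k4)
t=0.005: state=(2.373, 3.416, 3.660)
t=0.010: state=(2.424, 3.433, 3.651)
t=0.015: state=(2.474, 3.451, 3.643)
continuing one RK4 step at a time; state shown every 20 steps (Δt=0.1):
t=0.100: state=(3.151, 3.830, 3.671)
t=0.200: state=(3.770, 4.343, 4.041)
t=0.300: state=(4.292, 4.750, 4.692)
t=0.400: state=(4.652, 4.896, 5.475)
t=0.425: state=(4.705, 4.881, 5.665)
next step: t=0.430: state=(4.713, 4.876, 5.701) — z has crossed 5.7
linear interpolation between t=0.425 (5.66453) and t=0.430 (5.70136) → t≈0.430

t = 0.430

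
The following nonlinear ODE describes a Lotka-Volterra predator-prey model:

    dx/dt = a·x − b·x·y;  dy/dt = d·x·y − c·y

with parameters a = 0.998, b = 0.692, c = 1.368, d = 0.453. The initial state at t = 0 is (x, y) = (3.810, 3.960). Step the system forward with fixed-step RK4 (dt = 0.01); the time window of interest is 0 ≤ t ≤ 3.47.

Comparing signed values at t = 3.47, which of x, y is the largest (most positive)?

t=0.000: state=(3.810, 3.960)
step 1 (dt=0.01): k1=(-6.638, 1.417), k2=(-6.599, 1.360), k3=(-6.599, 1.361), k4=(-6.559, 1.303); state += dt/6·(k1+2k2+2k3+k4)
t=0.010: state=(3.744, 3.974)
t=0.020: state=(3.679, 3.986)
t=0.030: state=(3.615, 3.997)
continuing one RK4 step at a time; state shown every 20 steps (Δt=0.2):
t=0.200: state=(2.664, 4.027)
t=0.400: state=(1.892, 3.755)
t=0.600: state=(1.415, 3.312)
t=0.800: state=(1.130, 2.824)
t=1.000: state=(0.964, 2.360)
t=1.200: state=(0.874, 1.950)
t=1.400: state=(0.835, 1.602)
t=1.600: state=(0.834, 1.314)
t=1.800: state=(0.863, 1.079)
t=2.000: state=(0.920, 0.890)
t=2.200: state=(1.004, 0.738)
t=2.400: state=(1.116, 0.618)
t=2.600: state=(1.260, 0.523)
t=2.800: state=(1.438, 0.450)
t=3.000: state=(1.657, 0.394)
t=3.200: state=(1.922, 0.352)
t=3.400: state=(2.239, 0.323)
t=3.470: state=(2.364, 0.316)
compare at T: x=2.364, y=0.316

largest component: x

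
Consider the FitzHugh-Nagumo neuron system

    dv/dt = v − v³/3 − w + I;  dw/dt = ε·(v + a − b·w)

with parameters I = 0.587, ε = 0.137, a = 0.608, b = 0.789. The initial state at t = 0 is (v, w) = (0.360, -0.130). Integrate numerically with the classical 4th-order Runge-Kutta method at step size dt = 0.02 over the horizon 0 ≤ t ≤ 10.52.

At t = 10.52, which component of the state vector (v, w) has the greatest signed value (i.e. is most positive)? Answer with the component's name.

largest component: w

t=0.000: state=(0.360, -0.130)
step 1 (dt=0.02): k1=(1.061, 0.147), k2=(1.069, 0.148), k3=(1.069, 0.148), k4=(1.077, 0.149); state += dt/6·(k1+2k2+2k3+k4)
t=0.020: state=(0.381, -0.127)
t=0.040: state=(0.403, -0.124)
t=0.060: state=(0.425, -0.121)
continuing one RK4 step at a time; state shown every 25 steps (Δt=0.5):
t=0.500: state=(0.967, -0.039)
t=1.000: state=(1.527, 0.088)
t=1.500: state=(1.784, 0.236)
t=2.000: state=(1.830, 0.386)
t=2.500: state=(1.801, 0.527)
t=3.000: state=(1.751, 0.659)
t=3.500: state=(1.694, 0.779)
t=4.000: state=(1.634, 0.890)
t=4.500: state=(1.572, 0.990)
t=5.000: state=(1.508, 1.081)
t=5.500: state=(1.442, 1.163)
t=6.000: state=(1.374, 1.237)
t=6.500: state=(1.302, 1.301)
t=7.000: state=(1.225, 1.358)
t=7.500: state=(1.143, 1.406)
t=8.000: state=(1.051, 1.445)
t=8.500: state=(0.946, 1.477)
t=9.000: state=(0.822, 1.499)
t=9.500: state=(0.667, 1.510)
t=10.000: state=(0.457, 1.509)
t=10.500: state=(0.151, 1.491)
t=10.520: state=(0.135, 1.490)
compare at T: v=0.135, w=1.490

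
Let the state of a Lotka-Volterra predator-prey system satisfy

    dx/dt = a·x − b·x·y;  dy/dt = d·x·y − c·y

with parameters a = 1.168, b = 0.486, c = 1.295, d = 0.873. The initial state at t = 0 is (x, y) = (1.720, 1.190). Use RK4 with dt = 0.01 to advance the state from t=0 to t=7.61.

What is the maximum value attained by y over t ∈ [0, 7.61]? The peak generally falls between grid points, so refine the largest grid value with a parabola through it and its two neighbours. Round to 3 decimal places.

max y = 4.318

t=0.000: state=(1.720, 1.190)
step 1 (dt=0.01): k1=(1.014, 0.246), k2=(1.016, 0.251), k3=(1.016, 0.251), k4=(1.018, 0.257); state += dt/6·(k1+2k2+2k3+k4)
t=0.010: state=(1.730, 1.193)
t=0.020: state=(1.740, 1.195)
t=0.030: state=(1.751, 1.198)
continuing one RK4 step at a time; state shown every 25 steps (Δt=0.25):
t=0.250: state=(1.983, 1.289)
t=0.500: state=(2.246, 1.480)
t=0.750: state=(2.469, 1.793)
t=1.000: state=(2.589, 2.259)
t=1.250: state=(2.542, 2.871)
t=1.500: state=(2.306, 3.536)
t=1.750: state=(1.941, 4.072)
t=2.000: state=(1.556, 4.311)
t=2.250: state=(1.237, 4.224)
t=2.500: state=(1.010, 3.898)
t=2.750: state=(0.864, 3.455)
t=3.000: state=(0.783, 2.989)
t=3.250: state=(0.749, 2.553)
t=3.500: state=(0.753, 2.175)
t=3.750: state=(0.789, 1.861)
t=4.000: state=(0.857, 1.610)
t=4.250: state=(0.955, 1.419)
t=4.500: state=(1.086, 1.281)
t=4.750: state=(1.252, 1.196)
t=5.000: state=(1.453, 1.161)
t=5.250: state=(1.689, 1.183)
t=5.500: state=(1.950, 1.272)
t=5.750: state=(2.215, 1.450)
t=6.000: state=(2.446, 1.747)
t=6.250: state=(2.582, 2.193)
t=6.500: state=(2.558, 2.789)
t=6.750: state=(2.344, 3.457)
t=7.000: state=(1.989, 4.019)
t=7.250: state=(1.601, 4.300)
t=7.500: state=(1.272, 4.250)
t=7.610: state=(1.155, 4.141)
largest grid value and its neighbours: y(2.040)=4.31795, y(2.050)=4.31829, y(2.060)=4.31811
parabola through these three points peaks at t≈2.052 with y≈4.31830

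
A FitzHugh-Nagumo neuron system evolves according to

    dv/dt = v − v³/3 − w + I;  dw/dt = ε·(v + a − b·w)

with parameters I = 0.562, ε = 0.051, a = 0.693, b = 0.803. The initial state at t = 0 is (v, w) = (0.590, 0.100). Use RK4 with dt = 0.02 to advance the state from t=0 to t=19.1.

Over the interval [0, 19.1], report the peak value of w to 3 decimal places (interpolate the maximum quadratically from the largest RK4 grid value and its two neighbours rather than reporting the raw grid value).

t=0.000: state=(0.590, 0.100)
step 1 (dt=0.02): k1=(0.984, 0.061), k2=(0.989, 0.062), k3=(0.989, 0.062), k4=(0.995, 0.062); state += dt/6·(k1+2k2+2k3+k4)
t=0.020: state=(0.610, 0.101)
t=0.040: state=(0.630, 0.102)
t=0.060: state=(0.650, 0.104)
continuing one RK4 step at a time; state shown every 50 steps (Δt=1):
t=1.000: state=(1.572, 0.186)
t=2.000: state=(1.835, 0.301)
t=3.000: state=(1.819, 0.415)
t=4.000: state=(1.774, 0.523)
t=5.000: state=(1.725, 0.624)
t=6.000: state=(1.676, 0.719)
t=7.000: state=(1.626, 0.807)
t=8.000: state=(1.574, 0.889)
t=9.000: state=(1.520, 0.965)
t=10.000: state=(1.465, 1.036)
t=11.000: state=(1.407, 1.101)
t=12.000: state=(1.345, 1.160)
t=13.000: state=(1.278, 1.214)
t=14.000: state=(1.205, 1.262)
t=15.000: state=(1.121, 1.304)
t=16.000: state=(1.022, 1.340)
t=17.000: state=(0.893, 1.368)
t=18.000: state=(0.704, 1.388)
t=19.000: state=(0.366, 1.395)
t=19.100: state=(0.316, 1.395)
largest grid value and its neighbours: w(18.840)=1.39521, w(18.860)=1.39521, w(18.880)=1.39521
parabola through these three points peaks at t≈18.866 with w≈1.39521

max w = 1.395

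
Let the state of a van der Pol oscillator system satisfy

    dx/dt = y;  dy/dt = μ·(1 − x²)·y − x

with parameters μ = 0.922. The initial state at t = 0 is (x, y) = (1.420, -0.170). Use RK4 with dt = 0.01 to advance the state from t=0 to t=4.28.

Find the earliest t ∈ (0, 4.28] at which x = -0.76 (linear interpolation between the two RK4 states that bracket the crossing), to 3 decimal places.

t = 1.816

t=0.000: state=(1.420, -0.170)
step 1 (dt=0.01): k1=(-0.170, -1.261), k2=(-0.176, -1.254), k3=(-0.176, -1.254), k4=(-0.183, -1.248); state += dt/6·(k1+2k2+2k3+k4)
t=0.010: state=(1.418, -0.183)
t=0.020: state=(1.416, -0.195)
t=0.030: state=(1.414, -0.207)
continuing one RK4 step at a time; state shown every 20 steps (Δt=0.2):
t=0.200: state=(1.362, -0.399)
t=0.400: state=(1.262, -0.596)
t=0.600: state=(1.125, -0.781)
t=0.800: state=(0.949, -0.976)
t=1.000: state=(0.732, -1.203)
t=1.200: state=(0.465, -1.481)
t=1.400: state=(0.136, -1.815)
t=1.600: state=(-0.263, -2.165)
t=1.800: state=(-0.721, -2.380)
t=1.810: state=(-0.745, -2.383)
next step: t=1.820: state=(-0.769, -2.385) — x has crossed -0.76
linear interpolation between t=1.810 (-0.74504) and t=1.820 (-0.76888) → t≈1.816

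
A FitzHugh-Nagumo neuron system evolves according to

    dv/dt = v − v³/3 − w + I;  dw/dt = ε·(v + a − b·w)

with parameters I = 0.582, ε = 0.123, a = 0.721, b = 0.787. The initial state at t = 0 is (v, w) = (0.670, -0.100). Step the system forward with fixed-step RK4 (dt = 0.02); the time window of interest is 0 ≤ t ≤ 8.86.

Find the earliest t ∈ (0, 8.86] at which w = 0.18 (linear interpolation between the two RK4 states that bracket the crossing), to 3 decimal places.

t = 1.130

t=0.000: state=(0.670, -0.100)
step 1 (dt=0.02): k1=(1.252, 0.181), k2=(1.257, 0.182), k3=(1.257, 0.182), k4=(1.262, 0.184); state += dt/6·(k1+2k2+2k3+k4)
t=0.020: state=(0.695, -0.096)
t=0.040: state=(0.720, -0.093)
t=0.060: state=(0.746, -0.089)
continuing one RK4 step at a time; state shown every 25 steps (Δt=0.5):
t=0.500: state=(1.302, 0.008)
t=1.000: state=(1.710, 0.143)
t=1.120: state=(1.760, 0.177)
next step: t=1.140: state=(1.767, 0.183) — w has crossed 0.18
linear interpolation between t=1.120 (0.17719) and t=1.140 (0.18295) → t≈1.130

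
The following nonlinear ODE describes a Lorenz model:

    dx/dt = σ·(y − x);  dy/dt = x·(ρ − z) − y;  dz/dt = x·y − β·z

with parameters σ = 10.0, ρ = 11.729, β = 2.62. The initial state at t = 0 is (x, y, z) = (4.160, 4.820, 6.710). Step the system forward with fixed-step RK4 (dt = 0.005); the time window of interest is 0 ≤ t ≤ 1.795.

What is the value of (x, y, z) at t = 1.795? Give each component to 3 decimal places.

(x, y, z) = (4.299, 4.471, 9.536)

t=0.000: state=(4.160, 4.820, 6.710)
step 1 (dt=0.005): k1=(6.600, 16.059, 2.471), k2=(6.836, 16.076, 2.702), k3=(6.831, 16.076, 2.704), k4=(7.062, 16.093, 2.937); state += dt/6·(k1+2k2+2k3+k4)
t=0.005: state=(4.194, 4.900, 6.724)
t=0.010: state=(4.231, 4.981, 6.739)
t=0.015: state=(4.269, 5.062, 6.758)
continuing one RK4 step at a time; state shown every 20 steps (Δt=0.1):
t=0.100: state=(5.172, 6.431, 7.487)
t=0.200: state=(6.462, 7.653, 9.448)
t=0.300: state=(7.265, 7.549, 12.007)
t=0.400: state=(6.923, 6.004, 13.556)
t=0.500: state=(5.697, 4.333, 13.273)
t=0.600: state=(4.474, 3.478, 11.907)
t=0.700: state=(3.776, 3.376, 10.369)
t=0.800: state=(3.645, 3.762, 9.121)
t=0.900: state=(3.973, 4.495, 8.391)
t=1.000: state=(4.652, 5.466, 8.351)
t=1.100: state=(5.530, 6.421, 9.118)
t=1.200: state=(6.304, 6.888, 10.546)
t=1.300: state=(6.572, 6.488, 11.976)
t=1.400: state=(6.160, 5.476, 12.591)
t=1.500: state=(5.367, 4.549, 12.207)
t=1.600: state=(4.658, 4.100, 11.265)
t=1.700: state=(4.293, 4.124, 10.259)
t=1.795: state=(4.299, 4.471, 9.536)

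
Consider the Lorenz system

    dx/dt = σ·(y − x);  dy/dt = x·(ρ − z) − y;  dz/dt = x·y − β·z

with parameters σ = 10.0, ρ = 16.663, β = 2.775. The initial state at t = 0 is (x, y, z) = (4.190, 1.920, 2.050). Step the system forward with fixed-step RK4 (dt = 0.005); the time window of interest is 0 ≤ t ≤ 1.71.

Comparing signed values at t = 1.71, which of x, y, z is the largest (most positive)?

largest component: z

t=0.000: state=(4.190, 1.920, 2.050)
step 1 (dt=0.005): k1=(-22.700, 59.308, 2.356), k2=(-20.650, 58.307, 2.844), k3=(-20.726, 58.379, 2.840), k4=(-18.745, 57.444, 3.310); state += dt/6·(k1+2k2+2k3+k4)
t=0.005: state=(4.087, 2.212, 2.064)
t=0.010: state=(4.002, 2.495, 2.083)
t=0.015: state=(3.935, 2.771, 2.106)
continuing one RK4 step at a time; state shown every 20 steps (Δt=0.1):
t=0.100: state=(4.710, 7.223, 3.254)
t=0.200: state=(8.523, 13.295, 8.541)
t=0.300: state=(12.462, 14.065, 20.435)
t=0.400: state=(10.028, 4.365, 25.188)
t=0.500: state=(4.298, -0.390, 20.022)
t=0.600: state=(1.166, -0.639, 15.038)
t=0.700: state=(0.112, -0.429, 11.369)
t=0.800: state=(-0.226, -0.450, 8.618)
t=0.900: state=(-0.448, -0.703, 6.546)
t=1.000: state=(-0.797, -1.272, 5.013)
t=1.100: state=(-1.485, -2.444, 3.981)
t=1.200: state=(-2.877, -4.810, 3.701)
t=1.300: state=(-5.586, -9.160, 5.396)
t=1.400: state=(-9.802, -14.132, 12.307)
t=1.500: state=(-12.087, -11.182, 22.881)
t=1.600: state=(-8.179, -2.625, 23.447)
t=1.700: state=(-3.419, 0.040, 18.234)
t=1.710: state=(-3.087, 0.082, 17.733)
compare at T: x=-3.087, y=0.082, z=17.733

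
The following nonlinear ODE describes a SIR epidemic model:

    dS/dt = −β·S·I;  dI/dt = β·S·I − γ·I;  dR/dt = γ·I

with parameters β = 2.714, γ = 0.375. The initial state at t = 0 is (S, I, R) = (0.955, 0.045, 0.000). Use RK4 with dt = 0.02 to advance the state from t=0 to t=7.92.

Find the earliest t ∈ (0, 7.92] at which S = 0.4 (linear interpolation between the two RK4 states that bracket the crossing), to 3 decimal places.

t=0.000: state=(0.955, 0.045, 0.000)
step 1 (dt=0.02): k1=(-0.117, 0.100, 0.017), k2=(-0.119, 0.102, 0.017), k3=(-0.119, 0.102, 0.017), k4=(-0.122, 0.104, 0.018); state += dt/6·(k1+2k2+2k3+k4)
t=0.020: state=(0.953, 0.047, 0.000)
t=0.040: state=(0.950, 0.049, 0.001)
t=0.060: state=(0.948, 0.051, 0.001)
continuing one RK4 step at a time; state shown every 25 steps (Δt=0.5):
t=0.500: state=(0.856, 0.129, 0.015)
t=1.000: state=(0.646, 0.300, 0.054)
t=1.440: state=(0.405, 0.476, 0.118)
next step: t=1.460: state=(0.395, 0.483, 0.122) — S has crossed 0.4
linear interpolation between t=1.440 (0.40530) and t=1.460 (0.39488) → t≈1.450

t = 1.450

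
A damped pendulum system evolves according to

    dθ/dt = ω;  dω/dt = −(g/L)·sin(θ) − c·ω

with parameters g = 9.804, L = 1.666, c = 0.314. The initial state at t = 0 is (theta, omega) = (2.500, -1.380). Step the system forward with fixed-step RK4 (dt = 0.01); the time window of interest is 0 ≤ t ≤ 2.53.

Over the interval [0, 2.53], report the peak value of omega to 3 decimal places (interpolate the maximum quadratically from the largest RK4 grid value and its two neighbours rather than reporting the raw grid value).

max omega = 3.404

t=0.000: state=(2.500, -1.380)
step 1 (dt=0.01): k1=(-1.380, -3.089), k2=(-1.395, -3.116), k3=(-1.396, -3.116), k4=(-1.411, -3.144); state += dt/6·(k1+2k2+2k3+k4)
t=0.010: state=(2.486, -1.411)
t=0.020: state=(2.472, -1.443)
t=0.030: state=(2.457, -1.475)
continuing one RK4 step at a time; state shown every 10 steps (Δt=0.1):
t=0.100: state=(2.346, -1.717)
t=0.200: state=(2.155, -2.113)
t=0.300: state=(1.921, -2.563)
t=0.400: state=(1.641, -3.048)
t=0.500: state=(1.312, -3.528)
t=0.600: state=(0.937, -3.940)
t=0.700: state=(0.529, -4.203)
t=0.800: state=(0.104, -4.252)
t=0.900: state=(-0.314, -4.058)
t=1.000: state=(-0.701, -3.651)
t=1.100: state=(-1.039, -3.096)
t=1.200: state=(-1.317, -2.465)
t=1.300: state=(-1.531, -1.816)
t=1.400: state=(-1.681, -1.182)
t=1.500: state=(-1.769, -0.574)
t=1.600: state=(-1.797, 0.010)
t=1.700: state=(-1.767, 0.575)
t=1.800: state=(-1.682, 1.130)
t=1.900: state=(-1.542, 1.673)
t=2.000: state=(-1.348, 2.195)
t=2.100: state=(-1.104, 2.672)
t=2.200: state=(-0.816, 3.063)
t=2.300: state=(-0.496, 3.321)
t=2.400: state=(-0.158, 3.404)
t=2.500: state=(0.178, 3.291)
t=2.530: state=(0.276, 3.221)
largest grid value and its neighbours: omega(2.380)=3.40247, omega(2.390)=3.40400, omega(2.400)=3.40357
parabola through these three points peaks at t≈2.393 with omega≈3.40408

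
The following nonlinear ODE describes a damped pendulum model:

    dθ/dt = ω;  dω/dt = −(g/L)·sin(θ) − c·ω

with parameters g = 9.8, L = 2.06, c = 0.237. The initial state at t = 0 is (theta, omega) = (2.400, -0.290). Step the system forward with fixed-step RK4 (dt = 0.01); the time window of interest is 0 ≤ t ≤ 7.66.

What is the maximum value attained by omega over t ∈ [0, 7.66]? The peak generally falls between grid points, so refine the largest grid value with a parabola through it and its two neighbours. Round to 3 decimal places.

max omega = 3.060

t=0.000: state=(2.400, -0.290)
step 1 (dt=0.01): k1=(-0.290, -3.145), k2=(-0.306, -3.146), k3=(-0.306, -3.146), k4=(-0.321, -3.148); state += dt/6·(k1+2k2+2k3+k4)
t=0.010: state=(2.397, -0.321)
t=0.020: state=(2.394, -0.353)
t=0.030: state=(2.390, -0.385)
continuing one RK4 step at a time; state shown every 25 steps (Δt=0.25):
t=0.250: state=(2.227, -1.110)
t=0.500: state=(1.833, -2.065)
t=0.750: state=(1.188, -3.080)
t=1.000: state=(0.327, -3.679)
t=1.250: state=(-0.569, -3.319)
t=1.500: state=(-1.269, -2.211)
t=1.750: state=(-1.662, -0.940)
t=2.000: state=(-1.746, 0.254)
t=2.250: state=(-1.540, 1.387)
t=2.500: state=(-1.060, 2.415)
t=2.750: state=(-0.367, 3.025)
t=3.000: state=(0.384, 2.833)
t=3.250: state=(0.989, 1.930)
t=3.500: state=(1.326, 0.754)
t=3.750: state=(1.367, -0.421)
t=4.000: state=(1.124, -1.496)
t=4.250: state=(0.641, -2.303)
t=4.500: state=(0.020, -2.542)
t=4.750: state=(-0.570, -2.073)
t=5.000: state=(-0.977, -1.135)
t=5.250: state=(-1.126, -0.055)
t=5.500: state=(-1.009, 0.970)
t=5.750: state=(-0.659, 1.777)
t=6.000: state=(-0.158, 2.134)
t=6.250: state=(0.357, 1.889)
t=6.500: state=(0.746, 1.162)
t=6.750: state=(0.921, 0.226)
t=7.000: state=(0.860, -0.698)
t=7.250: state=(0.588, -1.432)
t=7.500: state=(0.176, -1.783)
t=7.660: state=(-0.109, -1.740)
largest grid value and its neighbours: omega(2.810)=3.05904, omega(2.820)=3.05978, omega(2.830)=3.05908
parabola through these three points peaks at t≈2.820 with omega≈3.05978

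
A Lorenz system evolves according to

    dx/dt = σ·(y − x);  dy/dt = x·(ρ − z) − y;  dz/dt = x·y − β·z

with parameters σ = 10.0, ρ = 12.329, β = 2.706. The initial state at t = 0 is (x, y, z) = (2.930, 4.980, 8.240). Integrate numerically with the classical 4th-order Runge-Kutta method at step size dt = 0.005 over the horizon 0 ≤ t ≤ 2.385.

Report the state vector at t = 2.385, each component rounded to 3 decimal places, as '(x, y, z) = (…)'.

t=0.000: state=(2.930, 4.980, 8.240)
step 1 (dt=0.005): k1=(20.500, 7.001, -7.706), k2=(20.163, 7.250, -7.347), k3=(20.177, 7.243, -7.351), k4=(19.853, 7.488, -6.994); state += dt/6·(k1+2k2+2k3+k4)
t=0.005: state=(3.031, 5.016, 8.203)
t=0.010: state=(3.129, 5.055, 8.170)
t=0.015: state=(3.224, 5.096, 8.140)
continuing one RK4 step at a time; state shown every 20 steps (Δt=0.1):
t=0.100: state=(4.589, 6.051, 8.147)
t=0.200: state=(5.993, 7.314, 9.375)
t=0.300: state=(7.066, 7.773, 11.590)
t=0.400: state=(7.222, 6.799, 13.520)
t=0.500: state=(6.349, 5.164, 13.880)
t=0.600: state=(5.150, 4.059, 12.860)
t=0.700: state=(4.313, 3.758, 11.384)
t=0.800: state=(4.042, 4.041, 10.082)
t=0.900: state=(4.274, 4.721, 9.272)
t=1.000: state=(4.891, 5.652, 9.158)
t=1.100: state=(5.720, 6.565, 9.857)
t=1.200: state=(6.450, 6.994, 11.200)
t=1.300: state=(6.688, 6.589, 12.523)
t=1.400: state=(6.281, 5.625, 13.044)
t=1.500: state=(5.532, 4.771, 12.616)
t=1.600: state=(4.886, 4.395, 11.680)
t=1.700: state=(4.589, 4.489, 10.726)
t=1.800: state=(4.672, 4.924, 10.076)
t=1.900: state=(5.057, 5.553, 9.919)
t=2.000: state=(5.604, 6.165, 10.322)
t=2.100: state=(6.095, 6.473, 11.151)
t=2.200: state=(6.290, 6.284, 12.009)
t=2.300: state=(6.089, 5.719, 12.433)
t=2.385: state=(5.707, 5.214, 12.320)

(x, y, z) = (5.707, 5.214, 12.320)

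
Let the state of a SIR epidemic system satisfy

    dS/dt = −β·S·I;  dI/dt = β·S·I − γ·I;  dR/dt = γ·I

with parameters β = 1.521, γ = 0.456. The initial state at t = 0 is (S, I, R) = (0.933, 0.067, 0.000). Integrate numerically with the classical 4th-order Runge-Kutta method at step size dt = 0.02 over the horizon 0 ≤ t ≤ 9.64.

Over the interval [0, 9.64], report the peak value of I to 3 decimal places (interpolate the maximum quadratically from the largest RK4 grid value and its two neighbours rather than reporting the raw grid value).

t=0.000: state=(0.933, 0.067, 0.000)
step 1 (dt=0.02): k1=(-0.095, 0.065, 0.031), k2=(-0.096, 0.065, 0.031), k3=(-0.096, 0.065, 0.031), k4=(-0.097, 0.066, 0.031); state += dt/6·(k1+2k2+2k3+k4)
t=0.020: state=(0.931, 0.068, 0.001)
t=0.040: state=(0.929, 0.070, 0.001)
t=0.060: state=(0.927, 0.071, 0.002)
continuing one RK4 step at a time; state shown every 25 steps (Δt=0.5):
t=0.500: state=(0.874, 0.106, 0.019)
t=1.000: state=(0.791, 0.160, 0.050)
t=1.500: state=(0.684, 0.223, 0.093)
t=2.000: state=(0.564, 0.285, 0.151)
t=2.500: state=(0.445, 0.333, 0.222)
t=3.000: state=(0.342, 0.357, 0.301)
t=3.500: state=(0.260, 0.357, 0.383)
t=4.000: state=(0.200, 0.338, 0.462)
t=4.500: state=(0.156, 0.308, 0.536)
t=5.000: state=(0.125, 0.272, 0.602)
t=5.500: state=(0.103, 0.236, 0.660)
t=6.000: state=(0.087, 0.202, 0.710)
t=6.500: state=(0.076, 0.171, 0.753)
t=7.000: state=(0.067, 0.144, 0.789)
t=7.500: state=(0.061, 0.120, 0.819)
t=8.000: state=(0.056, 0.100, 0.844)
t=8.500: state=(0.052, 0.083, 0.865)
t=9.000: state=(0.049, 0.069, 0.882)
t=9.500: state=(0.047, 0.057, 0.896)
t=9.640: state=(0.046, 0.054, 0.900)
largest grid value and its neighbours: I(3.220)=0.35982, I(3.240)=0.35984, I(3.260)=0.35982
parabola through these three points peaks at t≈3.240 with I≈0.35984

max I = 0.360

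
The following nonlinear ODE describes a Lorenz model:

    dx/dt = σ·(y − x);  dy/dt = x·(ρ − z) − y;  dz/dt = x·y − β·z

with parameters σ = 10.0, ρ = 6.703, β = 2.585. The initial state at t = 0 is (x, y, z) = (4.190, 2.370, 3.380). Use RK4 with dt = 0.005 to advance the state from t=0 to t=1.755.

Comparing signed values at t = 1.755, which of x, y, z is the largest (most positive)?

t=0.000: state=(4.190, 2.370, 3.380)
step 1 (dt=0.005): k1=(-18.200, 11.553, 1.193), k2=(-17.456, 11.361, 1.197), k3=(-17.480, 11.368, 1.200), k4=(-16.758, 11.182, 1.204); state += dt/6·(k1+2k2+2k3+k4)
t=0.005: state=(4.103, 2.427, 3.386)
t=0.010: state=(4.022, 2.482, 3.392)
t=0.015: state=(3.948, 2.535, 3.398)
continuing one RK4 step at a time; state shown every 20 steps (Δt=0.1):
t=0.100: state=(3.392, 3.275, 3.526)
t=0.200: state=(3.576, 3.960, 3.830)
t=0.300: state=(4.034, 4.525, 4.391)
t=0.400: state=(4.488, 4.875, 5.176)
t=0.500: state=(4.758, 4.894, 6.011)
t=0.600: state=(4.744, 4.585, 6.643)
t=0.700: state=(4.470, 4.104, 6.897)
t=0.800: state=(4.065, 3.648, 6.776)
t=0.900: state=(3.678, 3.336, 6.413)
t=1.000: state=(3.400, 3.191, 5.960)
t=1.100: state=(3.262, 3.192, 5.532)
t=1.200: state=(3.254, 3.305, 5.200)
t=1.300: state=(3.354, 3.498, 5.004)
t=1.400: state=(3.530, 3.732, 4.962)
t=1.500: state=(3.745, 3.965, 5.069)
t=1.600: state=(3.955, 4.147, 5.296)
t=1.700: state=(4.115, 4.237, 5.588)
t=1.755: state=(4.168, 4.239, 5.748)
compare at T: x=4.168, y=4.239, z=5.748

largest component: z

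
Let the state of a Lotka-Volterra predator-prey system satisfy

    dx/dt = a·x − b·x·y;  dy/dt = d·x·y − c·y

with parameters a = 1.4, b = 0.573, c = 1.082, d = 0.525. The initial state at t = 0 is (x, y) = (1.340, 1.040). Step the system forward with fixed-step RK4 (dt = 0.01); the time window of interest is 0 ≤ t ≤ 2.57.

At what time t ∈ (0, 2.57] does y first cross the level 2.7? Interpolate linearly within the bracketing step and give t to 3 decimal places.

t = 1.877

t=0.000: state=(1.340, 1.040)
step 1 (dt=0.01): k1=(1.077, -0.394), k2=(1.083, -0.390), k3=(1.083, -0.390), k4=(1.089, -0.386); state += dt/6·(k1+2k2+2k3+k4)
t=0.010: state=(1.351, 1.036)
t=0.020: state=(1.362, 1.032)
t=0.030: state=(1.373, 1.029)
continuing one RK4 step at a time; state shown every 10 steps (Δt=0.1):
t=0.100: state=(1.454, 1.004)
t=0.200: state=(1.580, 0.976)
t=0.300: state=(1.720, 0.955)
t=0.400: state=(1.874, 0.942)
t=0.500: state=(2.042, 0.937)
t=0.600: state=(2.226, 0.940)
t=0.700: state=(2.426, 0.953)
t=0.800: state=(2.640, 0.977)
t=0.900: state=(2.869, 1.013)
t=1.000: state=(3.109, 1.064)
t=1.100: state=(3.359, 1.132)
t=1.200: state=(3.612, 1.219)
t=1.300: state=(3.863, 1.332)
t=1.400: state=(4.101, 1.473)
t=1.500: state=(4.314, 1.649)
t=1.600: state=(4.488, 1.865)
t=1.700: state=(4.606, 2.126)
t=1.800: state=(4.651, 2.433)
t=1.870: state=(4.630, 2.676)
next step: t=1.880: state=(4.624, 2.712) — y has crossed 2.7
linear interpolation between t=1.870 (2.67556) and t=1.880 (2.71185) → t≈1.877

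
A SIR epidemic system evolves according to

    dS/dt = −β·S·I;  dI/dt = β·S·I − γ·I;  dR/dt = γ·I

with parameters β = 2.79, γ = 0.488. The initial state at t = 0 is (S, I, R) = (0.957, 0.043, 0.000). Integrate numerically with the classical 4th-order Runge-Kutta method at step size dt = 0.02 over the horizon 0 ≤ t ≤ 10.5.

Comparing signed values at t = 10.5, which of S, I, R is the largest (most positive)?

largest component: R

t=0.000: state=(0.957, 0.043, 0.000)
step 1 (dt=0.02): k1=(-0.115, 0.094, 0.021), k2=(-0.117, 0.096, 0.021), k3=(-0.117, 0.096, 0.021), k4=(-0.120, 0.098, 0.022); state += dt/6·(k1+2k2+2k3+k4)
t=0.020: state=(0.955, 0.045, 0.000)
t=0.040: state=(0.952, 0.047, 0.001)
t=0.060: state=(0.950, 0.049, 0.001)
continuing one RK4 step at a time; state shown every 25 steps (Δt=0.5):
t=0.500: state=(0.860, 0.121, 0.019)
t=1.000: state=(0.658, 0.277, 0.066)
t=1.500: state=(0.394, 0.451, 0.155)
t=2.000: state=(0.196, 0.527, 0.277)
t=2.500: state=(0.095, 0.501, 0.404)
t=3.000: state=(0.049, 0.432, 0.518)
t=3.500: state=(0.029, 0.357, 0.615)
t=4.000: state=(0.018, 0.289, 0.693)
t=4.500: state=(0.013, 0.231, 0.756)
t=5.000: state=(0.010, 0.184, 0.807)
t=5.500: state=(0.008, 0.146, 0.847)
t=6.000: state=(0.006, 0.115, 0.878)
t=6.500: state=(0.005, 0.091, 0.903)
t=7.000: state=(0.005, 0.072, 0.923)
t=7.500: state=(0.004, 0.057, 0.939)
t=8.000: state=(0.004, 0.045, 0.951)
t=8.500: state=(0.004, 0.035, 0.961)
t=9.000: state=(0.004, 0.028, 0.969)
t=9.500: state=(0.004, 0.022, 0.975)
t=10.000: state=(0.004, 0.017, 0.979)
t=10.500: state=(0.003, 0.014, 0.983)
compare at T: S=0.003, I=0.014, R=0.983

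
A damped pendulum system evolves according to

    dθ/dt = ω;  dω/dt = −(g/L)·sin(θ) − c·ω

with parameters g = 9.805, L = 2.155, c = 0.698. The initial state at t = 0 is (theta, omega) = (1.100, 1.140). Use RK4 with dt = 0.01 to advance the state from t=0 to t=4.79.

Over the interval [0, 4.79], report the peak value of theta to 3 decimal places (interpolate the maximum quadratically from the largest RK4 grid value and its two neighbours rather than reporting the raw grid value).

t=0.000: state=(1.100, 1.140)
step 1 (dt=0.01): k1=(1.140, -4.851), k2=(1.116, -4.845), k3=(1.116, -4.845), k4=(1.092, -4.840); state += dt/6·(k1+2k2+2k3+k4)
t=0.010: state=(1.111, 1.092)
t=0.020: state=(1.122, 1.043)
t=0.030: state=(1.132, 0.995)
continuing one RK4 step at a time; state shown every 20 steps (Δt=0.2):
t=0.200: state=(1.233, 0.206)
t=0.400: state=(1.190, -0.620)
t=0.600: state=(0.995, -1.295)
t=0.800: state=(0.685, -1.759)
t=1.000: state=(0.311, -1.932)
t=1.200: state=(-0.065, -1.778)
t=1.400: state=(-0.382, -1.350)
t=1.600: state=(-0.595, -0.767)
t=1.800: state=(-0.687, -0.152)
t=2.000: state=(-0.660, 0.403)
t=2.200: state=(-0.534, 0.832)
t=2.400: state=(-0.339, 1.083)
t=2.600: state=(-0.114, 1.131)
t=2.800: state=(0.100, 0.985)
t=3.000: state=(0.270, 0.695)
t=3.200: state=(0.373, 0.330)
t=3.400: state=(0.402, -0.039)
t=3.600: state=(0.361, -0.354)
t=3.800: state=(0.267, -0.572)
t=4.000: state=(0.140, -0.670)
t=4.200: state=(0.007, -0.643)
t=4.400: state=(-0.110, -0.513)
t=4.600: state=(-0.193, -0.314)
t=4.790: state=(-0.233, -0.101)
largest grid value and its neighbours: theta(0.240)=1.23786, theta(0.250)=1.23795, theta(0.260)=1.23761
parabola through these three points peaks at t≈0.247 with theta≈1.23797

max theta = 1.238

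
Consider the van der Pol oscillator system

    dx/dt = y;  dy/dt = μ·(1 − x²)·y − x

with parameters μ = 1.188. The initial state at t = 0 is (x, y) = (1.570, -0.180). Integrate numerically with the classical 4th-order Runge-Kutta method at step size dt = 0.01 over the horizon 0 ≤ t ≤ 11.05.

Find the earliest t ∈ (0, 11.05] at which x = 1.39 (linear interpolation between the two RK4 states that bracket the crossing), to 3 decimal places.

t=0.000: state=(1.570, -0.180)
step 1 (dt=0.01): k1=(-0.180, -1.257), k2=(-0.186, -1.246), k3=(-0.186, -1.246), k4=(-0.192, -1.235); state += dt/6·(k1+2k2+2k3+k4)
t=0.010: state=(1.568, -0.192)
t=0.020: state=(1.566, -0.205)
t=0.030: state=(1.564, -0.217)
t=0.440: state=(1.393, -0.587)
next step: t=0.450: state=(1.387, -0.594) — x has crossed 1.39
linear interpolation between t=0.440 (1.39308) and t=0.450 (1.38718) → t≈0.445

t = 0.445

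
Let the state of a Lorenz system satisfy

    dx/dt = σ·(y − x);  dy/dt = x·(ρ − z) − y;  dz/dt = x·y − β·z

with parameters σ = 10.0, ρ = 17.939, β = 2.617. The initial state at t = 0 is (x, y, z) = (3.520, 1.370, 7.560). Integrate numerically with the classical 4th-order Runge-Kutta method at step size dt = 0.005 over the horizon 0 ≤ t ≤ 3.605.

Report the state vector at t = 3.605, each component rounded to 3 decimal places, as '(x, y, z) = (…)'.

(x, y, z) = (2.478, 2.845, 11.814)

t=0.000: state=(3.520, 1.370, 7.560)
step 1 (dt=0.005): k1=(-21.500, 35.164, -14.962), k2=(-20.083, 34.648, -14.633), k3=(-20.132, 34.683, -14.635), k4=(-18.759, 34.196, -14.316); state += dt/6·(k1+2k2+2k3+k4)
t=0.005: state=(3.419, 1.543, 7.487)
t=0.010: state=(3.332, 1.712, 7.417)
t=0.015: state=(3.257, 1.877, 7.350)
continuing one RK4 step at a time; state shown every 40 steps (Δt=0.2):
t=0.200: state=(5.481, 8.547, 7.641)
t=0.400: state=(11.636, 11.577, 22.613)
t=0.600: state=(4.229, 0.706, 19.975)
t=0.800: state=(1.295, 1.175, 12.061)
t=1.000: state=(2.315, 3.488, 7.744)
t=1.200: state=(6.962, 10.597, 9.738)
t=1.400: state=(10.816, 8.191, 24.456)
t=1.600: state=(3.155, 0.802, 17.911)
t=1.800: state=(1.629, 1.894, 10.968)
t=2.000: state=(3.614, 5.510, 7.927)
t=2.200: state=(9.607, 12.827, 15.232)
t=2.400: state=(7.848, 3.531, 23.302)
t=2.600: state=(2.290, 1.387, 14.961)
t=2.800: state=(2.538, 3.485, 9.651)
t=3.000: state=(6.430, 9.487, 10.263)
t=3.200: state=(10.589, 9.319, 22.761)
t=3.400: state=(4.204, 1.696, 18.676)
t=3.600: state=(2.461, 2.784, 11.934)
t=3.605: state=(2.478, 2.845, 11.814)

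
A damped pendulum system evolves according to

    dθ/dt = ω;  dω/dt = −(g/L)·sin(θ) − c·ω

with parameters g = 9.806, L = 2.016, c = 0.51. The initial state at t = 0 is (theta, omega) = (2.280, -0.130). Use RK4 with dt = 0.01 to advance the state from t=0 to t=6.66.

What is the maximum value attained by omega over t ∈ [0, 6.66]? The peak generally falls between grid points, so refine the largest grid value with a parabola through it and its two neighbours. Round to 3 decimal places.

max omega = 2.227

t=0.000: state=(2.280, -0.130)
step 1 (dt=0.01): k1=(-0.130, -3.625), k2=(-0.148, -3.618), k3=(-0.148, -3.618), k4=(-0.166, -3.611); state += dt/6·(k1+2k2+2k3+k4)
t=0.010: state=(2.279, -0.166)
t=0.020: state=(2.277, -0.202)
t=0.030: state=(2.274, -0.238)
continuing one RK4 step at a time; state shown every 25 steps (Δt=0.25):
t=0.250: state=(2.136, -1.020)
t=0.500: state=(1.767, -1.945)
t=0.750: state=(1.166, -2.832)
t=1.000: state=(0.388, -3.274)
t=1.250: state=(-0.397, -2.857)
t=1.500: state=(-0.984, -1.773)
t=1.750: state=(-1.271, -0.519)
t=2.000: state=(-1.253, 0.638)
t=2.250: state=(-0.968, 1.590)
t=2.500: state=(-0.489, 2.158)
t=2.750: state=(0.060, 2.133)
t=3.000: state=(0.528, 1.530)
t=3.250: state=(0.800, 0.626)
t=3.500: state=(0.840, -0.299)
t=3.750: state=(0.665, -1.054)
t=4.000: state=(0.340, -1.481)
t=4.250: state=(-0.038, -1.469)
t=4.500: state=(-0.361, -1.055)
t=4.750: state=(-0.547, -0.413)
t=5.000: state=(-0.565, 0.252)
t=5.250: state=(-0.432, 0.777)
t=5.500: state=(-0.199, 1.041)
t=5.750: state=(0.062, 0.990)
t=6.000: state=(0.274, 0.671)
t=6.250: state=(0.385, 0.210)
t=6.500: state=(0.379, -0.251)
t=6.660: state=(0.319, -0.489)
largest grid value and its neighbours: omega(2.610)=2.22700, omega(2.620)=2.22701, omega(2.630)=2.22597
parabola through these three points peaks at t≈2.615 with omega≈2.22714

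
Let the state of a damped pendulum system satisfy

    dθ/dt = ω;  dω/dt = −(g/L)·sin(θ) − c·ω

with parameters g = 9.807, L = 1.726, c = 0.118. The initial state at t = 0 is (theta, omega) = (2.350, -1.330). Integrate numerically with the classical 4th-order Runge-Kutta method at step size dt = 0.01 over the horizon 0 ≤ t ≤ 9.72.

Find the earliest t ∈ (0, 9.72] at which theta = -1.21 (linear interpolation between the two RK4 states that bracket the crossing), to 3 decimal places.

t = 1.069

t=0.000: state=(2.350, -1.330)
step 1 (dt=0.01): k1=(-1.330, -3.886), k2=(-1.349, -3.910), k3=(-1.350, -3.910), k4=(-1.369, -3.934); state += dt/6·(k1+2k2+2k3+k4)
t=0.010: state=(2.337, -1.369)
t=0.020: state=(2.323, -1.409)
t=0.030: state=(2.308, -1.449)
continuing one RK4 step at a time; state shown every 50 steps (Δt=0.5):
t=0.500: state=(1.104, -3.752)
t=1.000: state=(-0.971, -3.653)
t=1.060: state=(-1.180, -3.328)
next step: t=1.070: state=(-1.213, -3.271) — theta has crossed -1.21
linear interpolation between t=1.060 (-1.18031) and t=1.070 (-1.21331) → t≈1.069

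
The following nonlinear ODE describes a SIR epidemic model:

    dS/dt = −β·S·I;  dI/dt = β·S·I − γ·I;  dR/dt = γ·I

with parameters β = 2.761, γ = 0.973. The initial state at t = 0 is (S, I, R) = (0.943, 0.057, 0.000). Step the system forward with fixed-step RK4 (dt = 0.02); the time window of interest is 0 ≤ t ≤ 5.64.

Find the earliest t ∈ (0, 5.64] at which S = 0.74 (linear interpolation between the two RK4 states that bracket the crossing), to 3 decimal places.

t = 0.805

t=0.000: state=(0.943, 0.057, 0.000)
step 1 (dt=0.02): k1=(-0.148, 0.093, 0.055), k2=(-0.151, 0.094, 0.056), k3=(-0.151, 0.094, 0.056), k4=(-0.153, 0.096, 0.057); state += dt/6·(k1+2k2+2k3+k4)
t=0.020: state=(0.940, 0.059, 0.001)
t=0.040: state=(0.937, 0.061, 0.002)
t=0.060: state=(0.934, 0.063, 0.003)
continuing one RK4 step at a time; state shown every 10 steps (Δt=0.2):
t=0.200: state=(0.909, 0.078, 0.013)
t=0.400: state=(0.864, 0.105, 0.031)
t=0.600: state=(0.808, 0.137, 0.054)
t=0.800: state=(0.742, 0.174, 0.085)
next step: t=0.820: state=(0.735, 0.177, 0.088) — S has crossed 0.74
linear interpolation between t=0.800 (0.74180) and t=0.820 (0.73465) → t≈0.805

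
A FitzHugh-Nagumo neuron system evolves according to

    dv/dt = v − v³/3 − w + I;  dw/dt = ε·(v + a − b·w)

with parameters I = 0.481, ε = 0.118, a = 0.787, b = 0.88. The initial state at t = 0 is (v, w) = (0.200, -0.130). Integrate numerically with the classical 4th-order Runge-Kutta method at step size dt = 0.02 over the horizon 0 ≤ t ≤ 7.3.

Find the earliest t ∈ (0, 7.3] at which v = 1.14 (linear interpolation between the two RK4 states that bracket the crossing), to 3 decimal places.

t=0.000: state=(0.200, -0.130)
step 1 (dt=0.02): k1=(0.808, 0.130), k2=(0.815, 0.131), k3=(0.815, 0.131), k4=(0.821, 0.132); state += dt/6·(k1+2k2+2k3+k4)
t=0.020: state=(0.216, -0.127)
t=0.040: state=(0.233, -0.125)
t=0.060: state=(0.250, -0.122)
continuing one RK4 step at a time; state shown every 25 steps (Δt=0.5):
t=0.500: state=(0.685, -0.053)
t=0.880: state=(1.118, 0.023)
next step: t=0.900: state=(1.140, 0.027) — v has crossed 1.14
linear interpolation between t=0.880 (1.11797) and t=0.900 (1.14007) → t≈0.900

t = 0.900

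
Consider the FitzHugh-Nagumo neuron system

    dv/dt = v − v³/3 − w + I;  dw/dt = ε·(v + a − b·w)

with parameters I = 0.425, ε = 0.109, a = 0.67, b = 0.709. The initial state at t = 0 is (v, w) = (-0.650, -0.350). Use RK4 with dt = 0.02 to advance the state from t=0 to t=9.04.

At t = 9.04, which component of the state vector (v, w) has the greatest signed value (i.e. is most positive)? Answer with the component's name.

t=0.000: state=(-0.650, -0.350)
step 1 (dt=0.02): k1=(0.217, 0.029), k2=(0.218, 0.029), k3=(0.218, 0.029), k4=(0.218, 0.030); state += dt/6·(k1+2k2+2k3+k4)
t=0.020: state=(-0.646, -0.349)
t=0.040: state=(-0.641, -0.349)
t=0.060: state=(-0.637, -0.348)
continuing one RK4 step at a time; state shown every 25 steps (Δt=0.5):
t=0.500: state=(-0.527, -0.333)
t=1.000: state=(-0.364, -0.308)
t=1.500: state=(-0.129, -0.274)
t=2.000: state=(0.227, -0.226)
t=2.500: state=(0.751, -0.156)
t=3.000: state=(1.335, -0.058)
t=3.500: state=(1.698, 0.062)
t=4.000: state=(1.809, 0.190)
t=4.500: state=(1.808, 0.316)
t=5.000: state=(1.770, 0.436)
t=5.500: state=(1.722, 0.548)
t=6.000: state=(1.669, 0.654)
t=6.500: state=(1.613, 0.753)
t=7.000: state=(1.555, 0.845)
t=7.500: state=(1.495, 0.930)
t=8.000: state=(1.431, 1.009)
t=8.500: state=(1.364, 1.081)
t=9.000: state=(1.293, 1.147)
t=9.040: state=(1.287, 1.152)
compare at T: v=1.287, w=1.152

largest component: v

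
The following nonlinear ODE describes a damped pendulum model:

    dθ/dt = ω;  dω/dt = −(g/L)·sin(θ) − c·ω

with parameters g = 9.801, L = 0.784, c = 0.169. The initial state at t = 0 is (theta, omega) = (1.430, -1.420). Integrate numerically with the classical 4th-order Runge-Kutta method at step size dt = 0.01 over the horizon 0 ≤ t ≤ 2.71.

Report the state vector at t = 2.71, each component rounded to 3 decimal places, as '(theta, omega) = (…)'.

t=0.000: state=(1.430, -1.420)
step 1 (dt=0.01): k1=(-1.420, -12.138), k2=(-1.481, -12.115), k3=(-1.481, -12.114), k4=(-1.541, -12.090); state += dt/6·(k1+2k2+2k3+k4)
t=0.010: state=(1.415, -1.541)
t=0.020: state=(1.399, -1.662)
t=0.030: state=(1.382, -1.782)
continuing one RK4 step at a time; state shown every 10 steps (Δt=0.1):
t=0.100: state=(1.228, -2.601)
t=0.200: state=(0.914, -3.646)
t=0.300: state=(0.509, -4.394)
t=0.400: state=(0.052, -4.662)
t=0.500: state=(-0.404, -4.365)
t=0.600: state=(-0.805, -3.584)
t=0.700: state=(-1.111, -2.507)
t=0.800: state=(-1.302, -1.304)
t=0.900: state=(-1.371, -0.074)
t=1.000: state=(-1.318, 1.138)
t=1.100: state=(-1.146, 2.290)
t=1.200: state=(-0.864, 3.300)
t=1.300: state=(-0.495, 4.025)
t=1.400: state=(-0.074, 4.305)
t=1.500: state=(0.348, 4.062)
t=1.600: state=(0.723, 3.358)
t=1.700: state=(1.010, 2.354)
t=1.800: state=(1.189, 1.206)
t=1.900: state=(1.250, 0.018)
t=2.000: state=(1.193, -1.151)
t=2.100: state=(1.022, -2.244)
t=2.200: state=(0.749, -3.169)
t=2.300: state=(0.398, -3.791)
t=2.400: state=(0.006, -3.976)
t=2.500: state=(-0.380, -3.676)
t=2.600: state=(-0.715, -2.965)
t=2.700: state=(-0.965, -1.988)
t=2.710: state=(-0.984, -1.881)

(theta, omega) = (-0.984, -1.881)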